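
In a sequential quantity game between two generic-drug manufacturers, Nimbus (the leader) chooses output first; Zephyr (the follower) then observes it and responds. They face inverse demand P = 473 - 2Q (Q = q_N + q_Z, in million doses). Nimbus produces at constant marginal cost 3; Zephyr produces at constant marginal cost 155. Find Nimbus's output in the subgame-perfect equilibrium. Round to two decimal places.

155.50

The follower Zephyr best-responds to any q_N: π_Z = (473 - 2Q)q_Z - 155q_Z.
∂π_Z/∂q_Z = 318 - 2q_N - 4q_Z = 0 gives the reaction function q_Z = (318 - 2q_N)/4.
The leader anticipates this reaction. Substituting into P = 473 - 2Q gives P = 314 - q_N, so π_N = (314 - q_N)q_N - 3q_N.
Leader FOC: 311 - 2q_N = 0, so q_N = 311/2.
Then q_Z = (318 - 2·(311/2))/4 = 7/4.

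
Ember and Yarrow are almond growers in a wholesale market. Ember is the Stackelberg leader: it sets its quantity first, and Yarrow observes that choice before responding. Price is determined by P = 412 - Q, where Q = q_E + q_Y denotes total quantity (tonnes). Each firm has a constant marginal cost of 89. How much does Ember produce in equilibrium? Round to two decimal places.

161.50

Solve by backward induction. Given q_E, the follower Yarrow maximises π_Y = (412 - q_E - q_Y)q_Y - 89q_Y.
Follower FOC: 323 - q_E - 2q_Y = 0, so q_Y(q_E) = (323 - q_E)/2.
The leader anticipates this reaction. Substituting into P = 412 - Q gives P = 501/2 - (1/2)q_E, so π_E = (501/2 - (1/2)q_E)q_E - 89q_E.
Leader FOC: 323/2 - q_E = 0, so q_E = 323/2.
Then q_Y = (323 - 323/2)/2 = 323/4.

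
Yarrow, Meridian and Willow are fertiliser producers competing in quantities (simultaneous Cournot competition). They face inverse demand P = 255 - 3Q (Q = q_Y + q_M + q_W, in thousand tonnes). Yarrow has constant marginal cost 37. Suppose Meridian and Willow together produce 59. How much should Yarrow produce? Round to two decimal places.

With rivals' combined output fixed at 59, Yarrow's profit is π_Y = (255 - 3·59 - 3q_Y)q_Y - (37q_Y) = (78 - 3q_Y)q_Y - (37q_Y).
∂π_Y/∂q_Y = 41 - 6q_Y = 0, so q_Y = 41/6.

6.83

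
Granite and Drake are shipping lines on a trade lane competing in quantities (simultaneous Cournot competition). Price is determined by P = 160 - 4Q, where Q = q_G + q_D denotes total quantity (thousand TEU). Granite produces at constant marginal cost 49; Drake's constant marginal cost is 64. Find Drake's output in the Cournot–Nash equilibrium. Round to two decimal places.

Granite's profit: π_G = (160 - 4Q)q_G - (49q_G). Setting ∂π_G/∂q_G = 0: 111 - 8q_G - 4(q_D) = 0.
Drake's first-order condition: 96 - 8q_D - 4(q_G) = 0.
Rearranging gives the reaction functions q_G = (111 - 4q_D)/8 and q_D = (96 - 4q_G)/8.
Solving the pair: q_G = 21/2, q_D = 27/4.

6.75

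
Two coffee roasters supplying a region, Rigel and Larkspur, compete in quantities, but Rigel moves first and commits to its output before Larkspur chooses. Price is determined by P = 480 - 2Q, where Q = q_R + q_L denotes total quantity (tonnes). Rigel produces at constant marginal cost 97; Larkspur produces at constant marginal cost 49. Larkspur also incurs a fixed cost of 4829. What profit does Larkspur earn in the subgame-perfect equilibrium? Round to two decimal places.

3850.03

The follower Larkspur best-responds to any q_R: π_L = (480 - 2Q)q_L - 49q_L.
∂π_L/∂q_L = 431 - 2q_R - 4q_L = 0 gives the reaction function q_L = (431 - 2q_R)/4.
The leader anticipates this reaction. Substituting into P = 480 - 2Q gives P = 529/2 - q_R, so π_R = (529/2 - q_R)q_R - 97q_R.
The leader's first-order condition 335/2 - 2q_R = 0 yields q_R = 335/4.
Then q_L = (431 - 2·(335/4))/4 = 527/8.
Price P = 480 - 2·(1197/8) = 723/4.
Larkspur's profit: (723/4 - 49)·(527/8) - 4829 = 3850.0313.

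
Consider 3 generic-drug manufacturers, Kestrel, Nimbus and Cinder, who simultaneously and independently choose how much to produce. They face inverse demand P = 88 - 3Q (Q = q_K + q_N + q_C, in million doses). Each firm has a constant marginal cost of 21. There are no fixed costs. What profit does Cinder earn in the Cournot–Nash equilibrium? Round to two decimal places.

A representative firm's profit is π_i = q_i(88 - 3Q) - 21q_i.
Setting ∂π_i/∂q_i = 0 with rivals' quantities fixed: 67 - 6q_i - 3·Σ_{j≠i} q_j = 0.
With identical firms every q_j equals q_i, so Σ_{j≠i} q_j = 2q_i and 67 = 12q_i, giving q_i = 67/12.
Price P = 88 - 3·(67/4) = 151/4.
Cinder's profit: (151/4 - 21)·(67/12) = 93.5208.

93.52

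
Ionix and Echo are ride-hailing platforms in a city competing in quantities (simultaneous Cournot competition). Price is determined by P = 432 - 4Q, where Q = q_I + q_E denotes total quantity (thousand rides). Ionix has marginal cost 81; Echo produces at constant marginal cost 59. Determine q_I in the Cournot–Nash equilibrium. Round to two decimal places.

27.42

Ionix's profit: π_I = (432 - 4Q)q_I - (81q_I). Setting ∂π_I/∂q_I = 0: 351 - 8q_I - 4(q_E) = 0.
Echo's first-order condition: 373 - 8q_E - 4(q_I) = 0.
Rearranging gives the reaction functions q_I = (351 - 4q_E)/8 and q_E = (373 - 4q_I)/8.
Solving the pair: q_I = 329/12, q_E = 395/12.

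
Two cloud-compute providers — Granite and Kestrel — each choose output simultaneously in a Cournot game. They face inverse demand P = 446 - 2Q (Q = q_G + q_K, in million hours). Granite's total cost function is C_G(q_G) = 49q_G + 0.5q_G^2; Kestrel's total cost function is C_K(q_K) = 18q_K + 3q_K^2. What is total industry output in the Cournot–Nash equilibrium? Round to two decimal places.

Granite's profit: π_G = (446 - 2Q)q_G - (49q_G + (1/2)q_G²). Setting ∂π_G/∂q_G = 0: 397 - 5q_G - 2(q_K) = 0.
Kestrel's first-order condition: 428 - 10q_K - 2(q_G) = 0.
Best responses: q_G = (397 - 2q_K)/5, q_K = (428 - 2q_G)/10.
Solving the pair: q_G = 1557/23, q_K = 673/23.
Total output Q = 1557/23 + 673/23 = 96.9565.

96.96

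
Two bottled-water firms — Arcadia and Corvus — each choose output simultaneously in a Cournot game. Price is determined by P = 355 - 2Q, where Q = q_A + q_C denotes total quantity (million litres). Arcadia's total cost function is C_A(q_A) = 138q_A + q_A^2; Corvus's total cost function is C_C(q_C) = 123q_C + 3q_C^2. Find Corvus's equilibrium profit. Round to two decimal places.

1463.27

Arcadia's profit: π_A = (355 - 2Q)q_A - (138q_A + q_A²). Setting ∂π_A/∂q_A = 0: 217 - 6q_A - 2(q_C) = 0.
Corvus's first-order condition: 232 - 10q_C - 2(q_A) = 0.
Best responses: q_A = (217 - 2q_C)/6, q_C = (232 - 2q_A)/10.
Solving the pair: q_A = 853/28, q_C = 479/28.
Price P = 355 - 2·(333/7) = 1819/7.
Corvus's profit: (1819/7)·(479/28) - 123·(479/28) - 3(479/28)² = 1463.2717.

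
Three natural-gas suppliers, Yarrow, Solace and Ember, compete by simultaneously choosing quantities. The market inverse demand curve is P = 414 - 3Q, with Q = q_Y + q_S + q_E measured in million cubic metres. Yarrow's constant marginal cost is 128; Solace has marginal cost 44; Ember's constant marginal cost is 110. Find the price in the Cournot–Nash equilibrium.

Yarrow's profit: π_Y = (414 - 3Q)q_Y - (128q_Y). Setting ∂π_Y/∂q_Y = 0: 286 - 6q_Y - 3(q_S + q_E) = 0.
Solace's first-order condition: 370 - 6q_S - 3(q_Y + q_E) = 0.
Ember's profit: π_E = (414 - 3Q)q_E - (110q_E). Setting ∂π_E/∂q_E = 0: 304 - 6q_E - 3(q_Y + q_S) = 0.
Adding the 3 first-order conditions: 960 − 12Q = 0, so Q = 80.
Back-substituting: q_Y = (286 − 240)/3 = 46/3, q_S = (370 − 240)/3 = 130/3, q_E = (304 − 240)/3 = 64/3.
Total output Q = 80, so price P = 414 - 3·80 = 174.

174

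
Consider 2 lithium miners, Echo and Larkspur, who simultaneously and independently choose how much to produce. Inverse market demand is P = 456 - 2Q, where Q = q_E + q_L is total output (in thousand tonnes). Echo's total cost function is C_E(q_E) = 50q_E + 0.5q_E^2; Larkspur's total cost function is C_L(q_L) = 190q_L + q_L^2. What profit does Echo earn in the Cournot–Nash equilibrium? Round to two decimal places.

Echo's profit: π_E = (456 - 2Q)q_E - (50q_E + (1/2)q_E²). Setting ∂π_E/∂q_E = 0: 406 - 5q_E - 2(q_L) = 0.
Larkspur's first-order condition: 266 - 6q_L - 2(q_E) = 0.
Best responses: q_E = (406 - 2q_L)/5, q_L = (266 - 2q_E)/6.
Solving the pair: q_E = 952/13, q_L = 259/13.
Price P = 456 - 2·(1211/13) = 269.6923.
Echo's profit: 269.6923·(952/13) - 50·(952/13) - (1/2)(952/13)² = 13406.8639.

13406.86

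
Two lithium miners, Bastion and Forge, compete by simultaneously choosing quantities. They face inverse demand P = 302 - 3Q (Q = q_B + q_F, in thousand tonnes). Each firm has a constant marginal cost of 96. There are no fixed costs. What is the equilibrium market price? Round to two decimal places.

A representative firm's profit is π_i = q_i(302 - 3Q) - 96q_i.
Setting ∂π_i/∂q_i = 0 with rivals' quantities fixed: 206 - 6q_i - 3q_j = 0.
With identical firms every q_j equals q_i, so q_j = q_i and 206 = 9q_i, giving q_i = 206/9.
Total output Q = 412/9, so price P = 302 - 3·(412/9) = 494/3.

164.67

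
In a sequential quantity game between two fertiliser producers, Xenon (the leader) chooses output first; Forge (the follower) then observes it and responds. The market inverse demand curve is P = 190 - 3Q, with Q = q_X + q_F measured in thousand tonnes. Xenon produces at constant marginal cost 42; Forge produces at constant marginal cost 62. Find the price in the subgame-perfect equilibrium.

84

Solve by backward induction. Given q_X, the follower Forge maximises π_F = (190 - 3q_X - 3q_F)q_F - 62q_F.
∂π_F/∂q_F = 128 - 3q_X - 6q_F = 0 gives the reaction function q_F = (128 - 3q_X)/6.
The leader anticipates this reaction. Substituting into P = 190 - 3Q gives P = 126 - (3/2)q_X, so π_X = (126 - (3/2)q_X)q_X - 42q_X.
Leader FOC: 84 - 3q_X = 0, so q_X = 28.
Then q_F = (128 - 3·28)/6 = 22/3.
Total output Q = 106/3, so price P = 190 - 3·(106/3) = 84.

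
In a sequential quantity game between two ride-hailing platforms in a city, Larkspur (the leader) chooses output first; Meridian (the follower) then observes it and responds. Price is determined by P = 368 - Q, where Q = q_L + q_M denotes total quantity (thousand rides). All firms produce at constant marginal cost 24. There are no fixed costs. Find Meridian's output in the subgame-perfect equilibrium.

Solve by backward induction. Given q_L, the follower Meridian maximises π_M = (368 - q_L - q_M)q_M - 24q_M.
Setting the follower's marginal profit to zero, 344 - q_L - 2q_M = 0, i.e. q_M = (344 - q_L)/2.
The leader anticipates this reaction. Substituting into P = 368 - Q gives P = 196 - (1/2)q_L, so π_L = (196 - (1/2)q_L)q_L - 24q_L.
Maximising: ∂π_L/∂q_L = 172 - q_L = 0, giving q_L = 172.
Then q_M = (344 - 172)/2 = 86.

86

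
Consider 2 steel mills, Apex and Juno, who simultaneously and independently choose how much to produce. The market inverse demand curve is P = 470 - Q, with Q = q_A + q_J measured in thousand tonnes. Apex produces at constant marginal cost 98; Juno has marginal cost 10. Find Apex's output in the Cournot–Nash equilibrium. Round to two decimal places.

94.67

Apex's profit: π_A = (470 - Q)q_A - (98q_A). Setting ∂π_A/∂q_A = 0: 372 - 2q_A - (q_J) = 0.
Juno's first-order condition: 460 - 2q_J - (q_A) = 0.
So q_A = (372 - q_J)/2 and q_J = (460 - q_A)/2.
Solving the pair: q_A = 284/3, q_J = 548/3.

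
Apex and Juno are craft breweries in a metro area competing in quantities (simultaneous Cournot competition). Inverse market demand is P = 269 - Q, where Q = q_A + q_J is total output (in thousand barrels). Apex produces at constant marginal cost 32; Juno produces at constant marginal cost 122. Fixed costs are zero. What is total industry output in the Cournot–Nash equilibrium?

Apex's profit: π_A = (269 - Q)q_A - (32q_A). Setting ∂π_A/∂q_A = 0: 237 - 2q_A - (q_J) = 0.
Juno's first-order condition: 147 - 2q_J - (q_A) = 0.
Best responses: q_A = (237 - q_J)/2, q_J = (147 - q_A)/2.
Solving the pair: q_A = 109, q_J = 19.
Total output Q = 109 + 19 = 128.

128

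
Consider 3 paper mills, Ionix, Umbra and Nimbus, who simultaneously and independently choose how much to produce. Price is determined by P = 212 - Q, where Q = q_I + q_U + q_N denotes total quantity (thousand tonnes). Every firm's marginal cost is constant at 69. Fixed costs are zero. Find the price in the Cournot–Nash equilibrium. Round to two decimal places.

A representative firm's profit is π_i = q_i(212 - Q) - 69q_i.
Setting ∂π_i/∂q_i = 0 with rivals' quantities fixed: 143 - 2q_i - Σ_{j≠i} q_j = 0.
With identical firms every q_j equals q_i, so Σ_{j≠i} q_j = 2q_i and 143 = 4q_i, giving q_i = 143/4.
Total output Q = 429/4, so price P = 212 - 429/4 = 419/4.

104.75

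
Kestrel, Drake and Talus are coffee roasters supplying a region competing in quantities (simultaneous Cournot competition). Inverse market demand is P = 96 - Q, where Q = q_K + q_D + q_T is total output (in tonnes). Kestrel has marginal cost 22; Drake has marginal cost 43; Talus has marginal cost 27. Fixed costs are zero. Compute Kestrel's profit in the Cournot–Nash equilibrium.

Kestrel's profit: π_K = (96 - Q)q_K - (22q_K). Setting ∂π_K/∂q_K = 0: 74 - 2q_K - (q_D + q_T) = 0.
Drake's profit: π_D = (96 - Q)q_D - (43q_D). Setting ∂π_D/∂q_D = 0: 53 - 2q_D - (q_K + q_T) = 0.
Talus's profit: π_T = (96 - Q)q_T - (27q_T). Setting ∂π_T/∂q_T = 0: 69 - 2q_T - (q_K + q_D) = 0.
Adding the 3 conditions: 196 − 2Q − 2Q = 0, i.e. Q = 49.
Back-substituting: q_K = (74 − 49) = 25, q_D = (53 − 49) = 4, q_T = (69 − 49) = 20.
Price P = 96 - 49 = 47.
Kestrel's profit: (47 - 22)·25 = 625.

625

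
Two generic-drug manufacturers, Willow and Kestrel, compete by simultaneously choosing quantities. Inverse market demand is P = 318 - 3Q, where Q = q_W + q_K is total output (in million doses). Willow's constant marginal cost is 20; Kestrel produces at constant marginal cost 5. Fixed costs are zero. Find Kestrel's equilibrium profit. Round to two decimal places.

3984.59

Willow's profit: π_W = (318 - 3Q)q_W - (20q_W). Setting ∂π_W/∂q_W = 0: 298 - 6q_W - 3(q_K) = 0.
Kestrel's first-order condition: 313 - 6q_K - 3(q_W) = 0.
So q_W = (298 - 3q_K)/6 and q_K = (313 - 3q_W)/6.
Solving the pair: q_W = 283/9, q_K = 328/9.
Price P = 318 - 3·(611/9) = 343/3.
Kestrel's profit: (343/3 - 5)·(328/9) = 3984.5926.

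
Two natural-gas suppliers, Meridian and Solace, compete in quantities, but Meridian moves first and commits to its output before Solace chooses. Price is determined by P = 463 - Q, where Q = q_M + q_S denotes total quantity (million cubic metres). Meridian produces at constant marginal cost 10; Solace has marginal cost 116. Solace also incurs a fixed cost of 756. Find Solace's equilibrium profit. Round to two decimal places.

Solve by backward induction. Given q_M, the follower Solace maximises π_S = (463 - q_M - q_S)q_S - 116q_S.
Setting the follower's marginal profit to zero, 347 - q_M - 2q_S = 0, i.e. q_S = (347 - q_M)/2.
The leader anticipates this reaction. Substituting into P = 463 - Q gives P = 579/2 - (1/2)q_M, so π_M = (579/2 - (1/2)q_M)q_M - 10q_M.
The leader's first-order condition 559/2 - q_M = 0 yields q_M = 559/2.
Then q_S = (347 - 559/2)/2 = 135/4.
Price P = 463 - 1253/4 = 599/4.
Solace's profit: (599/4 - 116)·(135/4) - 756 = 383.0625.

383.06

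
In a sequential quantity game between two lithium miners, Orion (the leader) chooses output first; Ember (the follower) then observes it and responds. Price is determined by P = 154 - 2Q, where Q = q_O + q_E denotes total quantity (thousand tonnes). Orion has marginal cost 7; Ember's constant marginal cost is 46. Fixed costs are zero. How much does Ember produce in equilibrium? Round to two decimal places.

Solve by backward induction. Given q_O, the follower Ember maximises π_E = (154 - 2q_O - 2q_E)q_E - 46q_E.
∂π_E/∂q_E = 108 - 2q_O - 4q_E = 0 gives the reaction function q_E = (108 - 2q_O)/4.
Orion substitutes q_E(q_O) into its own profit: π_O = q_O(154 - 2q_O - (108 - 2q_O)/2) - 7q_O = (100 - q_O)q_O - 7q_O.
Leader FOC: 93 - 2q_O = 0, so q_O = 93/2.
Then q_E = (108 - 2·(93/2))/4 = 15/4.

3.75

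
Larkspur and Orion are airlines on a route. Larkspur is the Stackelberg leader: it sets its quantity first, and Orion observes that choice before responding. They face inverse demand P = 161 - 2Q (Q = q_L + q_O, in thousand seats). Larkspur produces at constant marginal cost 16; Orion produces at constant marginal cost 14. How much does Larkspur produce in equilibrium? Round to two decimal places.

Solve by backward induction. Given q_L, the follower Orion maximises π_O = (161 - 2q_L - 2q_O)q_O - 14q_O.
Setting the follower's marginal profit to zero, 147 - 2q_L - 4q_O = 0, i.e. q_O = (147 - 2q_L)/4.
Larkspur substitutes q_O(q_L) into its own profit: π_L = q_L(161 - 2q_L - (147 - 2q_L)/2) - 16q_L = (175/2 - q_L)q_L - 16q_L.
The leader's first-order condition 143/2 - 2q_L = 0 yields q_L = 143/4.
Then q_O = (147 - 2·(143/4))/4 = 151/8.

35.75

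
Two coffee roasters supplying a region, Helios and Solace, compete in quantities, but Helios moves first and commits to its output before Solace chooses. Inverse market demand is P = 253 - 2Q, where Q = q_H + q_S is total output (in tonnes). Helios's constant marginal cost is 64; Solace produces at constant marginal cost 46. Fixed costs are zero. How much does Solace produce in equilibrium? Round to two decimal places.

30.38

Solve by backward induction. Given q_H, the follower Solace maximises π_S = (253 - 2q_H - 2q_S)q_S - 46q_S.
Follower FOC: 207 - 2q_H - 4q_S = 0, so q_S(q_H) = (207 - 2q_H)/4.
The leader anticipates this reaction. Substituting into P = 253 - 2Q gives P = 299/2 - q_H, so π_H = (299/2 - q_H)q_H - 64q_H.
The leader's first-order condition 171/2 - 2q_H = 0 yields q_H = 171/4.
Then q_S = (207 - 2·(171/4))/4 = 243/8.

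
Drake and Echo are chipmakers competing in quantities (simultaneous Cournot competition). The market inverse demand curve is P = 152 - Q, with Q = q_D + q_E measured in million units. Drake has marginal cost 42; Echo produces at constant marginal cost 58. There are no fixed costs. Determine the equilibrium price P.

84

Drake's profit: π_D = (152 - Q)q_D - (42q_D). Setting ∂π_D/∂q_D = 0: 110 - 2q_D - (q_E) = 0.
Echo's profit: π_E = (152 - Q)q_E - (58q_E). Setting ∂π_E/∂q_E = 0: 94 - 2q_E - (q_D) = 0.
So q_D = (110 - q_E)/2 and q_E = (94 - q_D)/2.
Substituting one into the other gives q_D = 42 and q_E = 26.
Total output Q = 68, so price P = 152 - 68 = 84.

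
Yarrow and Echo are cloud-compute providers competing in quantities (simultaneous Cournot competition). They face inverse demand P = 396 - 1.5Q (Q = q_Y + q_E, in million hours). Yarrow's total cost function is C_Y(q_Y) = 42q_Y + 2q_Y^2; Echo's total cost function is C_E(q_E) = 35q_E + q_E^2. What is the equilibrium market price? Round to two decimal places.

Yarrow's profit: π_Y = (396 - 1.5Q)q_Y - (42q_Y + 2q_Y²). Setting ∂π_Y/∂q_Y = 0: 354 - 7q_Y - (3/2)(q_E) = 0.
Echo's first-order condition: 361 - 5q_E - (3/2)(q_Y) = 0.
So q_Y = (354 - (3/2)q_E)/7 and q_E = (361 - (3/2)q_Y)/5.
Solving the pair: q_Y = 37.5115, q_E = 60.9466.
Total output Q = 98.4580, so price P = 396 - (3/2)·98.4580 = 248.3130.

248.31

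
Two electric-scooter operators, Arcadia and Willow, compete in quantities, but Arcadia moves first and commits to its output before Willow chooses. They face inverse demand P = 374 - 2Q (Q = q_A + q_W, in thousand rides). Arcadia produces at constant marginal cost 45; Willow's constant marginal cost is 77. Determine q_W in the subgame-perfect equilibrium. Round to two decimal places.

The follower Willow best-responds to any q_A: π_W = (374 - 2Q)q_W - 77q_W.
Follower FOC: 297 - 2q_A - 4q_W = 0, so q_W(q_A) = (297 - 2q_A)/4.
Arcadia substitutes q_W(q_A) into its own profit: π_A = q_A(374 - 2q_A - (297 - 2q_A)/2) - 45q_A = (451/2 - q_A)q_A - 45q_A.
Maximising: ∂π_A/∂q_A = 361/2 - 2q_A = 0, giving q_A = 361/4.
Then q_W = (297 - 2·(361/4))/4 = 233/8.

29.13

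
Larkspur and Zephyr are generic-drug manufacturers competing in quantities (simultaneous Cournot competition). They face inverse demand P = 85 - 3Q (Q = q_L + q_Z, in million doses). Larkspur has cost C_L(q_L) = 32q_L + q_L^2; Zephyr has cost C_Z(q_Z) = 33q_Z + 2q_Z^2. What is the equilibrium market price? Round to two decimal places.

58.34

Larkspur's profit: π_L = (85 - 3Q)q_L - (32q_L + q_L²). Setting ∂π_L/∂q_L = 0: 53 - 8q_L - 3(q_Z) = 0.
Zephyr's profit: π_Z = (85 - 3Q)q_Z - (33q_Z + 2q_Z²). Setting ∂π_Z/∂q_Z = 0: 52 - 10q_Z - 3(q_L) = 0.
So q_L = (53 - 3q_Z)/8 and q_Z = (52 - 3q_L)/10.
Substituting one into the other gives q_L = 374/71 and q_Z = 257/71.
Total output Q = 631/71, so price P = 85 - 3·(631/71) = 58.3380.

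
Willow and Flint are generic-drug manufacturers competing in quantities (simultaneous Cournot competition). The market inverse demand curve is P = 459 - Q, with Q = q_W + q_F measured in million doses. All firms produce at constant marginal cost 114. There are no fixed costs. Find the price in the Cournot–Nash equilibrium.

Each firm earns π_i = (459 - Q)q_i - 114q_i.
Setting ∂π_i/∂q_i = 0 with rivals' quantities fixed: 345 - 2q_i - q_j = 0.
With identical firms every q_j equals q_i, so q_j = q_i and 345 = 3q_i, giving q_i = 115.
Total output Q = 230, so price P = 459 - 230 = 229.

229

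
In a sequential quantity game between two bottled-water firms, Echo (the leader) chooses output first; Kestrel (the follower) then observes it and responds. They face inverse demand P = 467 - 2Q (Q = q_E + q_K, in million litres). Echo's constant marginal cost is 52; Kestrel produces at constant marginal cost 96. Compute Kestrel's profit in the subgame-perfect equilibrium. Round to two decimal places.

2502.78

Solve by backward induction. Given q_E, the follower Kestrel maximises π_K = (467 - 2q_E - 2q_K)q_K - 96q_K.
Setting the follower's marginal profit to zero, 371 - 2q_E - 4q_K = 0, i.e. q_K = (371 - 2q_E)/4.
The leader anticipates this reaction. Substituting into P = 467 - 2Q gives P = 563/2 - q_E, so π_E = (563/2 - q_E)q_E - 52q_E.
The leader's first-order condition 459/2 - 2q_E = 0 yields q_E = 459/4.
Then q_K = (371 - 2·(459/4))/4 = 283/8.
Price P = 467 - 2·(1201/8) = 667/4.
Kestrel's profit: (667/4 - 96)·(283/8) = 2502.7813.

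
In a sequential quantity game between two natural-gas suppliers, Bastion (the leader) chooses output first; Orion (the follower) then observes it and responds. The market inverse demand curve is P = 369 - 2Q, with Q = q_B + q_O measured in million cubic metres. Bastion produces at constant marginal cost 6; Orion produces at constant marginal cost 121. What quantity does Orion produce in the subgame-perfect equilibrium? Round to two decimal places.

The follower Orion best-responds to any q_B: π_O = (369 - 2Q)q_O - 121q_O.
Setting the follower's marginal profit to zero, 248 - 2q_B - 4q_O = 0, i.e. q_O = (248 - 2q_B)/4.
The leader anticipates this reaction. Substituting into P = 369 - 2Q gives P = 245 - q_B, so π_B = (245 - q_B)q_B - 6q_B.
Leader FOC: 239 - 2q_B = 0, so q_B = 239/2.
Then q_O = (248 - 2·(239/2))/4 = 9/4.

2.25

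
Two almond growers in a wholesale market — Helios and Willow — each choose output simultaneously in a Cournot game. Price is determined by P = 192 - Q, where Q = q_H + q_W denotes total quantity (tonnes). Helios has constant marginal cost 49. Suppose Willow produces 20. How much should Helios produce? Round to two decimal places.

61.50

With the rival's output fixed at 20, Helios's profit is π_H = (192 - 20 - q_H)q_H - (49q_H) = (172 - q_H)q_H - (49q_H).
∂π_H/∂q_H = 123 - 2q_H = 0, so q_H = 123/2.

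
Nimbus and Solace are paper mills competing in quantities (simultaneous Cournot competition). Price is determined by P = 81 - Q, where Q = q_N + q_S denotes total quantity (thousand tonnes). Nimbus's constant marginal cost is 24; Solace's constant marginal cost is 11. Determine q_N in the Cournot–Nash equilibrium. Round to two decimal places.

14.67

Nimbus's profit: π_N = (81 - Q)q_N - (24q_N). Setting ∂π_N/∂q_N = 0: 57 - 2q_N - (q_S) = 0.
Solace's profit: π_S = (81 - Q)q_S - (11q_S). Setting ∂π_S/∂q_S = 0: 70 - 2q_S - (q_N) = 0.
So q_N = (57 - q_S)/2 and q_S = (70 - q_N)/2.
Solving the pair: q_N = 44/3, q_S = 83/3.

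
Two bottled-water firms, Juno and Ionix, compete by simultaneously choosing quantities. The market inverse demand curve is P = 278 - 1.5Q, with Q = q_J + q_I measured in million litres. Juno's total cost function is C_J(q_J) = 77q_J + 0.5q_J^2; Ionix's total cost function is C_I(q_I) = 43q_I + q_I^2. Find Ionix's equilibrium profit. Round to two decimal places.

Juno's profit: π_J = (278 - 1.5Q)q_J - (77q_J + (1/2)q_J²). Setting ∂π_J/∂q_J = 0: 201 - 4q_J - (3/2)(q_I) = 0.
Ionix's profit: π_I = (278 - 1.5Q)q_I - (43q_I + q_I²). Setting ∂π_I/∂q_I = 0: 235 - 5q_I - (3/2)(q_J) = 0.
Rearranging gives the reaction functions q_J = (201 - (3/2)q_I)/4 and q_I = (235 - (3/2)q_J)/5.
Solving the pair: q_J = 36.7606, q_I = 35.9718.
Price P = 278 - (3/2)·72.7324 = 168.9014.
Ionix's profit: 168.9014·35.9718 - 43·35.9718 - 35.9718² = 3234.9316.

3234.93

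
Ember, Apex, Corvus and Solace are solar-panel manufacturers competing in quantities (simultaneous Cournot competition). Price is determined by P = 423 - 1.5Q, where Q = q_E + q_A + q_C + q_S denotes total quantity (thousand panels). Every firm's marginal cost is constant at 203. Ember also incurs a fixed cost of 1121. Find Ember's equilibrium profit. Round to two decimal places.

169.67

Each firm earns π_i = (423 - 1.5Q)q_i - 203q_i.
Setting ∂π_i/∂q_i = 0 with rivals' quantities fixed: 220 - 3q_i - (3/2)·Σ_{j≠i} q_j = 0.
With identical firms every q_j equals q_i, so Σ_{j≠i} q_j = 3q_i and 220 = (15/2)q_i, giving q_i = 88/3.
Price P = 423 - (3/2)·(352/3) = 247.
Ember's profit: (247 - 203)·(88/3) - 1121 = 509/3.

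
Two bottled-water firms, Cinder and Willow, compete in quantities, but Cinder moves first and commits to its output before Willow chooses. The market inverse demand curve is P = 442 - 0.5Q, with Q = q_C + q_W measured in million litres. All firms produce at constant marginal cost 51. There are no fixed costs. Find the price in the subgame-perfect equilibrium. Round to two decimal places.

148.75

The follower Willow best-responds to any q_C: π_W = (442 - 0.5Q)q_W - 51q_W.
∂π_W/∂q_W = 391 - (1/2)q_C - q_W = 0 gives the reaction function q_W = (391 - (1/2)q_C).
The leader anticipates this reaction. Substituting into P = 442 - 0.5Q gives P = 493/2 - (1/4)q_C, so π_C = (493/2 - (1/4)q_C)q_C - 51q_C.
The leader's first-order condition 391/2 - (1/2)q_C = 0 yields q_C = 391.
Then q_W = (391 - (1/2)·391) = 391/2.
Total output Q = 1173/2, so price P = 442 - (1/2)·(1173/2) = 595/4.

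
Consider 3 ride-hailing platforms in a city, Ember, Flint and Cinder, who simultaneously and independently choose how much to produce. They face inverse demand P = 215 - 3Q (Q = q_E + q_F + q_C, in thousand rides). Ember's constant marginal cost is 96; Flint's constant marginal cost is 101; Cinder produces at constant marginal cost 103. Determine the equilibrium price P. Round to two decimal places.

128.75

Ember's profit: π_E = (215 - 3Q)q_E - (96q_E). Setting ∂π_E/∂q_E = 0: 119 - 6q_E - 3(q_F + q_C) = 0.
Flint's first-order condition: 114 - 6q_F - 3(q_E + q_C) = 0.
Cinder's profit: π_C = (215 - 3Q)q_C - (103q_C). Setting ∂π_C/∂q_C = 0: 112 - 6q_C - 3(q_E + q_F) = 0.
Summing all 3 equations gives 345 − 12Q = 0, hence Q = 115/4.
Back-substituting: q_E = (119 − 345/4)/3 = 131/12, q_F = (114 − 345/4)/3 = 37/4, q_C = (112 − 345/4)/3 = 103/12.
Total output Q = 115/4, so price P = 215 - 3·(115/4) = 515/4.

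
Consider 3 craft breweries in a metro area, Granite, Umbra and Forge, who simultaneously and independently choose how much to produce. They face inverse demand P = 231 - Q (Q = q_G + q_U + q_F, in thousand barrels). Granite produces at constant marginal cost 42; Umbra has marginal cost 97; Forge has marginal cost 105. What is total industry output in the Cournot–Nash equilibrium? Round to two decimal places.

112.25

Granite's profit: π_G = (231 - Q)q_G - (42q_G). Setting ∂π_G/∂q_G = 0: 189 - 2q_G - (q_U + q_F) = 0.
Umbra's profit: π_U = (231 - Q)q_U - (97q_U). Setting ∂π_U/∂q_U = 0: 134 - 2q_U - (q_G + q_F) = 0.
Forge's first-order condition: 126 - 2q_F - (q_G + q_U) = 0.
Adding the 3 conditions: 449 − 2Q − 2Q = 0, i.e. Q = 449/4.
Back-substituting: q_G = (189 − 449/4) = 307/4, q_U = (134 − 449/4) = 87/4, q_F = (126 − 449/4) = 55/4.
Total output Q = 307/4 + 87/4 + 55/4 = 449/4.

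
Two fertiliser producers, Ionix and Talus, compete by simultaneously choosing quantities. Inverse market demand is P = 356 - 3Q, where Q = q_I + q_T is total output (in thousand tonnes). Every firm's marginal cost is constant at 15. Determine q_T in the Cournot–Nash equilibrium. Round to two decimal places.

Each firm earns π_i = (356 - 3Q)q_i - 15q_i.
First-order condition (treating rivals' output as given): 341 - 6q_i - 3q_j = 0.
With identical firms every q_j equals q_i, so q_j = q_i and 341 = 9q_i, giving q_i = 341/9.

37.89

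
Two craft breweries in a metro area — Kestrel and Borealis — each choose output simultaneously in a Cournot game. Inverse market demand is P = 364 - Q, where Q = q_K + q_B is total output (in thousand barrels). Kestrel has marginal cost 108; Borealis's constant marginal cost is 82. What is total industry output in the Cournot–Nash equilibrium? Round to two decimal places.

Kestrel's profit: π_K = (364 - Q)q_K - (108q_K). Setting ∂π_K/∂q_K = 0: 256 - 2q_K - (q_B) = 0.
Borealis's first-order condition: 282 - 2q_B - (q_K) = 0.
Rearranging gives the reaction functions q_K = (256 - q_B)/2 and q_B = (282 - q_K)/2.
Solving the pair: q_K = 230/3, q_B = 308/3.
Total output Q = 230/3 + 308/3 = 538/3.

179.33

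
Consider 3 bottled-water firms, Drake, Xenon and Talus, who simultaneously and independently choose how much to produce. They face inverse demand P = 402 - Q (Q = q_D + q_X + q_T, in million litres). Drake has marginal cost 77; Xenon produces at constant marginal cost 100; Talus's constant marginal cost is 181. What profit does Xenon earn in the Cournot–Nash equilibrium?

8100

Drake's profit: π_D = (402 - Q)q_D - (77q_D). Setting ∂π_D/∂q_D = 0: 325 - 2q_D - (q_X + q_T) = 0.
Xenon's profit: π_X = (402 - Q)q_X - (100q_X). Setting ∂π_X/∂q_X = 0: 302 - 2q_X - (q_D + q_T) = 0.
Talus's first-order condition: 221 - 2q_T - (q_D + q_X) = 0.
Summing all 3 equations gives 848 − 4Q = 0, hence Q = 212.
Back-substituting: q_D = (325 − 212) = 113, q_X = (302 − 212) = 90, q_T = (221 − 212) = 9.
Price P = 402 - 212 = 190.
Xenon's profit: (190 - 100)·90 = 8100.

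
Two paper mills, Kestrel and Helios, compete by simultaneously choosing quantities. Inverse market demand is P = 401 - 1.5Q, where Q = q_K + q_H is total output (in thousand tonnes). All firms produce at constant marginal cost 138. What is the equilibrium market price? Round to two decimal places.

Each firm earns π_i = (401 - 1.5Q)q_i - 138q_i.
First-order condition (treating rivals' output as given): 263 - 3q_i - (3/2)q_j = 0.
With identical firms every q_j equals q_i, so q_j = q_i and 263 = (9/2)q_i, giving q_i = 526/9.
Total output Q = 1052/9, so price P = 401 - (3/2)·(1052/9) = 677/3.

225.67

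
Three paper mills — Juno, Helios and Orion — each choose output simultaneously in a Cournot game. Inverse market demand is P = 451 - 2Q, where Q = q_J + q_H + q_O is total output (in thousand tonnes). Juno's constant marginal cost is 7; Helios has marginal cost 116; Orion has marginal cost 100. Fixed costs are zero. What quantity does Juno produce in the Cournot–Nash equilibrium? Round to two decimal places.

80.75

Juno's profit: π_J = (451 - 2Q)q_J - (7q_J). Setting ∂π_J/∂q_J = 0: 444 - 4q_J - 2(q_H + q_O) = 0.
Helios's profit: π_H = (451 - 2Q)q_H - (116q_H). Setting ∂π_H/∂q_H = 0: 335 - 4q_H - 2(q_J + q_O) = 0.
Orion's first-order condition: 351 - 4q_O - 2(q_J + q_H) = 0.
Adding the 3 first-order conditions: 1130 − 8Q = 0, so Q = 565/4.
Back-substituting: q_J = (444 − 565/2)/2 = 323/4, q_H = (335 − 565/2)/2 = 105/4, q_O = (351 − 565/2)/2 = 137/4.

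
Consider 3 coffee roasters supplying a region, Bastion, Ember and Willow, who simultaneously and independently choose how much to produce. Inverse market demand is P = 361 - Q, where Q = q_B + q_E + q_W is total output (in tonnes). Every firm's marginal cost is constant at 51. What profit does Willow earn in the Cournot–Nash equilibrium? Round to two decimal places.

Each firm earns π_i = (361 - Q)q_i - 51q_i.
Setting ∂π_i/∂q_i = 0 with rivals' quantities fixed: 310 - 2q_i - Σ_{j≠i} q_j = 0.
By symmetry each firm produces the same amount; substituting Σ_{j≠i} q_j = 2q_i yields q_i = 310/4 = 155/2.
Price P = 361 - 465/2 = 257/2.
Willow's profit: (257/2 - 51)·(155/2) = 6006.2500.

6006.25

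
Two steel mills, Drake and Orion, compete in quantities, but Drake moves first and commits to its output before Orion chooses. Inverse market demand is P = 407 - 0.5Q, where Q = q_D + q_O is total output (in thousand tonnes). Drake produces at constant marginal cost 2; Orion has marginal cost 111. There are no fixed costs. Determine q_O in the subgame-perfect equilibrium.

The follower Orion best-responds to any q_D: π_O = (407 - 0.5Q)q_O - 111q_O.
Follower FOC: 296 - (1/2)q_D - q_O = 0, so q_O(q_D) = (296 - (1/2)q_D).
The leader anticipates this reaction. Substituting into P = 407 - 0.5Q gives P = 259 - (1/4)q_D, so π_D = (259 - (1/4)q_D)q_D - 2q_D.
Maximising: ∂π_D/∂q_D = 257 - (1/2)q_D = 0, giving q_D = 514.
Then q_O = (296 - (1/2)·514) = 39.

39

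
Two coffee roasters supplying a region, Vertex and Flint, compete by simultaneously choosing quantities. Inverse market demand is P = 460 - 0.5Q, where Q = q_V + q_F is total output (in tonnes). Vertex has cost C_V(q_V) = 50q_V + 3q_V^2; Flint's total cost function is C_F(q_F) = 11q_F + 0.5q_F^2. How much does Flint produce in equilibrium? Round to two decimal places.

213.67

Vertex's profit: π_V = (460 - 0.5Q)q_V - (50q_V + 3q_V²). Setting ∂π_V/∂q_V = 0: 410 - 7q_V - (1/2)(q_F) = 0.
Flint's profit: π_F = (460 - 0.5Q)q_F - (11q_F + (1/2)q_F²). Setting ∂π_F/∂q_F = 0: 449 - 2q_F - (1/2)(q_V) = 0.
So q_V = (410 - (1/2)q_F)/7 and q_F = (449 - (1/2)q_V)/2.
Solving the pair: q_V = 43.3091, q_F = 213.6727.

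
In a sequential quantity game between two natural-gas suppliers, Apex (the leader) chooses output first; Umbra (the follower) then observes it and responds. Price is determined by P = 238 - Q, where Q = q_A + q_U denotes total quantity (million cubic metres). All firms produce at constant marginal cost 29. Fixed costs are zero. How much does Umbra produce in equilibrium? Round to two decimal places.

52.25

Solve by backward induction. Given q_A, the follower Umbra maximises π_U = (238 - q_A - q_U)q_U - 29q_U.
Setting the follower's marginal profit to zero, 209 - q_A - 2q_U = 0, i.e. q_U = (209 - q_A)/2.
Apex substitutes q_U(q_A) into its own profit: π_A = q_A(238 - q_A - (209 - q_A)/2) - 29q_A = (267/2 - (1/2)q_A)q_A - 29q_A.
Maximising: ∂π_A/∂q_A = 209/2 - q_A = 0, giving q_A = 209/2.
Then q_U = (209 - 209/2)/2 = 209/4.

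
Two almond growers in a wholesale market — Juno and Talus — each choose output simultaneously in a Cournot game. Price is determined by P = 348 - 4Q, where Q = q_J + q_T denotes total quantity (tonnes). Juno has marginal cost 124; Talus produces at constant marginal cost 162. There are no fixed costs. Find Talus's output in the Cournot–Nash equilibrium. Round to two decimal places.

12.33

Juno's profit: π_J = (348 - 4Q)q_J - (124q_J). Setting ∂π_J/∂q_J = 0: 224 - 8q_J - 4(q_T) = 0.
Talus's first-order condition: 186 - 8q_T - 4(q_J) = 0.
Best responses: q_J = (224 - 4q_T)/8, q_T = (186 - 4q_J)/8.
Substituting one into the other gives q_J = 131/6 and q_T = 37/3.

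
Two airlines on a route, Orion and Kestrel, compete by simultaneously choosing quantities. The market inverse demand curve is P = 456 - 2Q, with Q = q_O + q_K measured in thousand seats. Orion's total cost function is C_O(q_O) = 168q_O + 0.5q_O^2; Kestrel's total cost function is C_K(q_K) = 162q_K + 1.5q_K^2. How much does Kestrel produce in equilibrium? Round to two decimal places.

Orion's profit: π_O = (456 - 2Q)q_O - (168q_O + (1/2)q_O²). Setting ∂π_O/∂q_O = 0: 288 - 5q_O - 2(q_K) = 0.
Kestrel's first-order condition: 294 - 7q_K - 2(q_O) = 0.
So q_O = (288 - 2q_K)/5 and q_K = (294 - 2q_O)/7.
Solving the pair: q_O = 1428/31, q_K = 894/31.

28.84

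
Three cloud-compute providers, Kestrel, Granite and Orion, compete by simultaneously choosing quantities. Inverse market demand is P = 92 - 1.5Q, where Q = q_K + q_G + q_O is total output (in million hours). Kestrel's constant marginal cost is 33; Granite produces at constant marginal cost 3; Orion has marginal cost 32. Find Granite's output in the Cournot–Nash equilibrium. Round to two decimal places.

24.67

Kestrel's profit: π_K = (92 - 1.5Q)q_K - (33q_K). Setting ∂π_K/∂q_K = 0: 59 - 3q_K - (3/2)(q_G + q_O) = 0.
Granite's first-order condition: 89 - 3q_G - (3/2)(q_K + q_O) = 0.
Orion's profit: π_O = (92 - 1.5Q)q_O - (32q_O). Setting ∂π_O/∂q_O = 0: 60 - 3q_O - (3/2)(q_K + q_G) = 0.
Summing all 3 equations gives 208 − 6Q = 0, hence Q = 104/3.
Back-substituting: q_K = (59 − 52)/(3/2) = 14/3, q_G = (89 − 52)/(3/2) = 74/3, q_O = (60 − 52)/(3/2) = 16/3.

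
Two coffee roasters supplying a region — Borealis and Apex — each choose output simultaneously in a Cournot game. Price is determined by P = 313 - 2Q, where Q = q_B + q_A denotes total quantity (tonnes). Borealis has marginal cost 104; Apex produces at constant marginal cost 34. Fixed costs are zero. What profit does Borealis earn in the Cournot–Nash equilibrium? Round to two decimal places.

1073.39

Borealis's profit: π_B = (313 - 2Q)q_B - (104q_B). Setting ∂π_B/∂q_B = 0: 209 - 4q_B - 2(q_A) = 0.
Apex's profit: π_A = (313 - 2Q)q_A - (34q_A). Setting ∂π_A/∂q_A = 0: 279 - 4q_A - 2(q_B) = 0.
Rearranging gives the reaction functions q_B = (209 - 2q_A)/4 and q_A = (279 - 2q_B)/4.
Solving the pair: q_B = 139/6, q_A = 349/6.
Price P = 313 - 2·(244/3) = 451/3.
Borealis's profit: (451/3 - 104)·(139/6) = 1073.3889.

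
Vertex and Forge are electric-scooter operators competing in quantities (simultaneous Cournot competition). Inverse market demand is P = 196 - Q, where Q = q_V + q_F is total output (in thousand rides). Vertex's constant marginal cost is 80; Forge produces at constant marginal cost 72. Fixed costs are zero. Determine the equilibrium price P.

116

Vertex's profit: π_V = (196 - Q)q_V - (80q_V). Setting ∂π_V/∂q_V = 0: 116 - 2q_V - (q_F) = 0.
Forge's profit: π_F = (196 - Q)q_F - (72q_F). Setting ∂π_F/∂q_F = 0: 124 - 2q_F - (q_V) = 0.
Rearranging gives the reaction functions q_V = (116 - q_F)/2 and q_F = (124 - q_V)/2.
Substituting one into the other gives q_V = 36 and q_F = 44.
Total output Q = 80, so price P = 196 - 80 = 116.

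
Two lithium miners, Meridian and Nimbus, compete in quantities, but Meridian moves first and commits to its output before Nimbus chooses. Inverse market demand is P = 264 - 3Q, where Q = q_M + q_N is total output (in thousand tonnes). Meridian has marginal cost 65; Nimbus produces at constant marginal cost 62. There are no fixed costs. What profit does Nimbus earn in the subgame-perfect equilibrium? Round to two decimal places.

901.33

The follower Nimbus best-responds to any q_M: π_N = (264 - 3Q)q_N - 62q_N.
Setting the follower's marginal profit to zero, 202 - 3q_M - 6q_N = 0, i.e. q_N = (202 - 3q_M)/6.
The leader anticipates this reaction. Substituting into P = 264 - 3Q gives P = 163 - (3/2)q_M, so π_M = (163 - (3/2)q_M)q_M - 65q_M.
Leader FOC: 98 - 3q_M = 0, so q_M = 98/3.
Then q_N = (202 - 3·(98/3))/6 = 52/3.
Price P = 264 - 3·50 = 114.
Nimbus's profit: (114 - 62)·(52/3) = 901.3333.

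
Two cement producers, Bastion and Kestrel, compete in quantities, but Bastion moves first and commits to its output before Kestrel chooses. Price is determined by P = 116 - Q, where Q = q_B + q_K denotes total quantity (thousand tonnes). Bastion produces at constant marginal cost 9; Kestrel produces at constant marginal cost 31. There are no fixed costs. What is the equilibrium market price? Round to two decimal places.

41.25

Solve by backward induction. Given q_B, the follower Kestrel maximises π_K = (116 - q_B - q_K)q_K - 31q_K.
Setting the follower's marginal profit to zero, 85 - q_B - 2q_K = 0, i.e. q_K = (85 - q_B)/2.
Bastion substitutes q_K(q_B) into its own profit: π_B = q_B(116 - q_B - (85 - q_B)/2) - 9q_B = (147/2 - (1/2)q_B)q_B - 9q_B.
Leader FOC: 129/2 - q_B = 0, so q_B = 129/2.
Then q_K = (85 - 129/2)/2 = 41/4.
Total output Q = 299/4, so price P = 116 - 299/4 = 165/4.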